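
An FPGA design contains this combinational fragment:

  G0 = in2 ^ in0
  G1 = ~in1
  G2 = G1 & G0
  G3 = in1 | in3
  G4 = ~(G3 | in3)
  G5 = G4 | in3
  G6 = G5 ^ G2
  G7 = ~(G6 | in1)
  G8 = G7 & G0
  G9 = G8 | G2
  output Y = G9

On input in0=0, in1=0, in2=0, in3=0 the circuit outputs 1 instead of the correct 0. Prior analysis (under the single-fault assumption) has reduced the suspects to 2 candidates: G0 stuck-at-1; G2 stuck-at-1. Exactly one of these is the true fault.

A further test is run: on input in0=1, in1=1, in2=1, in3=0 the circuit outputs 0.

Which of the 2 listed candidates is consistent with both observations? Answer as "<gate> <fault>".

G0 stuck-at-1

Evaluate each candidate on input in0=1, in1=1, in2=1, in3=0:
  G0 stuck-at-1: G0=1 [stuck-at-1], G1=0, G2=0, G3=1, G4=0, G5=0, G6=0, G7=0, G8=0, G9=0 → 0 — matches
  G2 stuck-at-1: G0=0, G1=0, G2=1 [stuck-at-1], G3=1, G4=0, G5=0, G6=1, G7=0, G8=0, G9=1 → 1 — eliminated
Only G0 stuck-at-1 reproduces the observed 0.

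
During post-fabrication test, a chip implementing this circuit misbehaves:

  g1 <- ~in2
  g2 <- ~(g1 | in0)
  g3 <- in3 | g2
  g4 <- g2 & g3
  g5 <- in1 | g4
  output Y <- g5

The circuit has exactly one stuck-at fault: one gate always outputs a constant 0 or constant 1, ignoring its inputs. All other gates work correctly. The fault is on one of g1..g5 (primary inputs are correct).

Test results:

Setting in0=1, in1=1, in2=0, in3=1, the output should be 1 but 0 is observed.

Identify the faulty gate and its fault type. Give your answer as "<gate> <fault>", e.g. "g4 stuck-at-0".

Fault-free values for test 1 (in0=1, in1=1, in2=0, in3=1): g1=1, g2=0, g3=1, g4=0, g5=1, giving Y=1. Observed 0.
Test 1: faults giving observed 0 are {g5 stuck-at-0}.
Only g5 stuck-at-0 is consistent with every test.

g5 stuck-at-0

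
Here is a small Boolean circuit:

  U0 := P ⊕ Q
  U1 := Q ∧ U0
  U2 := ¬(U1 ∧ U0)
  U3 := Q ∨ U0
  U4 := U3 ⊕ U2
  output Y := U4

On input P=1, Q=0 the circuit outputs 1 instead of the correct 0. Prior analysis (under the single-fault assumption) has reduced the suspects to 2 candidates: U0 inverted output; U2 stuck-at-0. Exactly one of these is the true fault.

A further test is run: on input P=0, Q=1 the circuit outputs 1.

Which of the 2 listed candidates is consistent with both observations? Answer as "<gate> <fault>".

U2 stuck-at-0

Evaluate each candidate on input P=0, Q=1:
  U0 inverted output: U0=0 [inverted output], U1=0, U2=1, U3=1, U4=0 → 0 — eliminated
  U2 stuck-at-0: U0=1, U1=1, U2=0 [stuck-at-0], U3=1, U4=1 → 1 — matches
Only U2 stuck-at-0 reproduces the observed 1.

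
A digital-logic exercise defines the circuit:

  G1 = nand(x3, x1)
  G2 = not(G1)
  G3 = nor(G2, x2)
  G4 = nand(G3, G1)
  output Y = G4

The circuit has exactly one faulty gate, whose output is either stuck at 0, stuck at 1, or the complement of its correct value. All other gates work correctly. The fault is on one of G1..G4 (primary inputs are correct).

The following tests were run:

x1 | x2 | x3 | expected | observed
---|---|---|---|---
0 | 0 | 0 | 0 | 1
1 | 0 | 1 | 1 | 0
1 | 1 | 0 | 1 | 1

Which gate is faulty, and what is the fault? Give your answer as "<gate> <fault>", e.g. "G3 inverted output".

G1 inverted output

Fault-free values for test 1 (x1=0, x2=0, x3=0): G1=1, G2=0, G3=1, G4=0, giving Y=0. Observed 1.
Test 1: faults giving observed 1 are {G1 stuck-at-0, G1 inverted output, G2 stuck-at-1, G2 inverted output, G3 stuck-at-0, G3 inverted output, G4 stuck-at-1, G4 inverted output}.
Test 2 (x1=1, x2=0, x3=1): fault-free G1=0, G2=1, G3=0, G4=1 → 1; observed 0. Eliminates G1 stuck-at-0, G2 stuck-at-1, G2 inverted output, G3 stuck-at-0, G3 inverted output, G4 stuck-at-1.
Test 3 (x1=1, x2=1, x3=0): fault-free G1=1, G2=0, G3=0, G4=1 → 1; observed 1. Eliminates G4 inverted output.
Only G1 inverted output is consistent with every test.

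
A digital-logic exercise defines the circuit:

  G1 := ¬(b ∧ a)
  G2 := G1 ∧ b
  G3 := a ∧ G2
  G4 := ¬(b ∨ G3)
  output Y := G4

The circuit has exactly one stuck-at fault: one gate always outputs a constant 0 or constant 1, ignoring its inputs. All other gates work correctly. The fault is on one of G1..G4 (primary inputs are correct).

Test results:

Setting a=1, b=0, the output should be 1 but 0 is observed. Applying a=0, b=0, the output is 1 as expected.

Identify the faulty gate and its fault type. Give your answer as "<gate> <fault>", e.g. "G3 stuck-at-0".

Fault-free values for test 1 (a=1, b=0): G1=1, G2=0, G3=0, G4=1, giving Y=1. Observed 0.
Test 1: faults giving observed 0 are {G2 stuck-at-1, G3 stuck-at-1, G4 stuck-at-0}.
Test 2 (a=0, b=0): fault-free G1=1, G2=0, G3=0, G4=1 → 1; observed 1. Eliminates G3 stuck-at-1, G4 stuck-at-0.
Only G2 stuck-at-1 is consistent with every test.

G2 stuck-at-1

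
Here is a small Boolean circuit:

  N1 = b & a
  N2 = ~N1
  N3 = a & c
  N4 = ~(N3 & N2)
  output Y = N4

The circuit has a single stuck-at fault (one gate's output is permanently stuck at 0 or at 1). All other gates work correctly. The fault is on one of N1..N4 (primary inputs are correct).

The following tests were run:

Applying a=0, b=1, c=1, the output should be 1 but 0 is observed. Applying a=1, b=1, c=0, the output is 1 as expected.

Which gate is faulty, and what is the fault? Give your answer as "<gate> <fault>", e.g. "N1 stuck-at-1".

Fault-free values for test 1 (a=0, b=1, c=1): N1=0, N2=1, N3=0, N4=1, giving Y=1. Observed 0.
Test 1: faults giving observed 0 are {N3 stuck-at-1, N4 stuck-at-0}.
Test 2 (a=1, b=1, c=0): fault-free N1=1, N2=0, N3=0, N4=1 → 1; observed 1. Eliminates N4 stuck-at-0.
Only N3 stuck-at-1 is consistent with every test.

N3 stuck-at-1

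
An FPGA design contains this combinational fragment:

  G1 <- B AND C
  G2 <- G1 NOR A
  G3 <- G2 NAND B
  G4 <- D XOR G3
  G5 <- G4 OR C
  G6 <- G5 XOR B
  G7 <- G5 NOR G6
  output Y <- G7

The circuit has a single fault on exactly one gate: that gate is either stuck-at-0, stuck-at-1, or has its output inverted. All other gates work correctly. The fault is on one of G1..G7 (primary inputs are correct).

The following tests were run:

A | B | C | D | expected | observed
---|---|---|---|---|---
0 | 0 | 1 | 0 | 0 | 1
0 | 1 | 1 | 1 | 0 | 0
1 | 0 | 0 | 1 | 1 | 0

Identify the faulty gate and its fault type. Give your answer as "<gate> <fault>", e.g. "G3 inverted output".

Fault-free values for test 1 (A=0, B=0, C=1, D=0): G1=0, G2=1, G3=1, G4=1, G5=1, G6=1, G7=0, giving Y=0. Observed 1.
Test 1: faults giving observed 1 are {G5 stuck-at-0, G5 inverted output, G7 stuck-at-1, G7 inverted output}.
Test 2 (A=0, B=1, C=1, D=1): fault-free G1=1, G2=0, G3=1, G4=0, G5=1, G6=0, G7=0 → 0; observed 0. Eliminates G7 stuck-at-1, G7 inverted output.
Test 3 (A=1, B=0, C=0, D=1): fault-free G1=0, G2=0, G3=1, G4=0, G5=0, G6=0, G7=1 → 1; observed 0. Eliminates G5 stuck-at-0.
Only G5 inverted output is consistent with every test.

G5 inverted output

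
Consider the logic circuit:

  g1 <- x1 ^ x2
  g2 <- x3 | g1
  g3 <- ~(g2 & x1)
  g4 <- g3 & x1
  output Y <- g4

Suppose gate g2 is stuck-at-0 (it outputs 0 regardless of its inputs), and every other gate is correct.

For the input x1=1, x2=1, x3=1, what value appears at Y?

1

Propagate with g2 forced: g1=0, g2=0 [stuck-at-0], g3=1, g4=1.
So Y = 1. (Without the fault it would be 0.)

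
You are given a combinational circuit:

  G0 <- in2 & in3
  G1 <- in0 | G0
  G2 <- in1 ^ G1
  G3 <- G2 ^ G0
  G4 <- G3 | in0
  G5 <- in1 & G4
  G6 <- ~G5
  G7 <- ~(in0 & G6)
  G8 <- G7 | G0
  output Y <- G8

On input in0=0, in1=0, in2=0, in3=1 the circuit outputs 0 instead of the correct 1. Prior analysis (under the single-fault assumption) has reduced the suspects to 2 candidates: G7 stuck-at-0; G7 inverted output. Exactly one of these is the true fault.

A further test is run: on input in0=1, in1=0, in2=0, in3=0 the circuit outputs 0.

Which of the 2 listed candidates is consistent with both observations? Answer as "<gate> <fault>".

Evaluate each candidate on input in0=1, in1=0, in2=0, in3=0:
  G7 stuck-at-0: G0=0, G1=1, G2=1, G3=1, G4=1, G5=0, G6=1, G7=0 [stuck-at-0], G8=0 → 0 — matches
  G7 inverted output: G0=0, G1=1, G2=1, G3=1, G4=1, G5=0, G6=1, G7=1 [inverted output], G8=1 → 1 — eliminated
Only G7 stuck-at-0 reproduces the observed 0.

G7 stuck-at-0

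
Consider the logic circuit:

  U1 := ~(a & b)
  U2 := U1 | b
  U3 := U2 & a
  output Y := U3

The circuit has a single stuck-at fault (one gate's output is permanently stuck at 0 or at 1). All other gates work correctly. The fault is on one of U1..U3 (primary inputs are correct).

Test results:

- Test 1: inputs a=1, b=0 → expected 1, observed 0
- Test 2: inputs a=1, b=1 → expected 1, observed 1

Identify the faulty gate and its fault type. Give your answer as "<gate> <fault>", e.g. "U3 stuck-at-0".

U1 stuck-at-0

Fault-free values for test 1 (a=1, b=0): U1=1, U2=1, U3=1, giving Y=1. Observed 0.
Test 1: faults giving observed 0 are {U1 stuck-at-0, U2 stuck-at-0, U3 stuck-at-0}.
Test 2 (a=1, b=1): fault-free U1=0, U2=1, U3=1 → 1; observed 1. Eliminates U2 stuck-at-0, U3 stuck-at-0.
Only U1 stuck-at-0 is consistent with every test.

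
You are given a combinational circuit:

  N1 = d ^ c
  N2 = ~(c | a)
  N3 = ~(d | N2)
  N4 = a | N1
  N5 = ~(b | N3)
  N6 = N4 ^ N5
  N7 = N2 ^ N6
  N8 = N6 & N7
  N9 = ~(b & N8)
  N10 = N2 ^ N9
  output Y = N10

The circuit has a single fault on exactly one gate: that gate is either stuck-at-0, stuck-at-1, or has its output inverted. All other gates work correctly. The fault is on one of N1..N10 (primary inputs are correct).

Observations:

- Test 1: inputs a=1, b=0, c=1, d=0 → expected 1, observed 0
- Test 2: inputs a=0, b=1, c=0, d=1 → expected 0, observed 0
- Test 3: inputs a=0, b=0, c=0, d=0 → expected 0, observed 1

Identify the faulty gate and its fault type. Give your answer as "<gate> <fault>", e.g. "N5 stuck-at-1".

Fault-free values for test 1 (a=1, b=0, c=1, d=0): N1=1, N2=0, N3=1, N4=1, N5=0, N6=1, N7=1, N8=1, N9=1, N10=1, giving Y=1. Observed 0.
Test 1: faults giving observed 0 are {N2 stuck-at-1, N2 inverted output, N9 stuck-at-0, N9 inverted output, N10 stuck-at-0, N10 inverted output}.
Test 2 (a=0, b=1, c=0, d=1): fault-free N1=1, N2=1, N3=0, N4=1, N5=0, N6=1, N7=0, N8=0, N9=1, N10=0 → 0; observed 0. Eliminates N9 stuck-at-0, N9 inverted output, N10 inverted output.
Test 3 (a=0, b=0, c=0, d=0): fault-free N1=0, N2=1, N3=0, N4=0, N5=1, N6=1, N7=0, N8=0, N9=1, N10=0 → 0; observed 1. Eliminates N2 stuck-at-1, N10 stuck-at-0.
Only N2 inverted output is consistent with every test.

N2 inverted output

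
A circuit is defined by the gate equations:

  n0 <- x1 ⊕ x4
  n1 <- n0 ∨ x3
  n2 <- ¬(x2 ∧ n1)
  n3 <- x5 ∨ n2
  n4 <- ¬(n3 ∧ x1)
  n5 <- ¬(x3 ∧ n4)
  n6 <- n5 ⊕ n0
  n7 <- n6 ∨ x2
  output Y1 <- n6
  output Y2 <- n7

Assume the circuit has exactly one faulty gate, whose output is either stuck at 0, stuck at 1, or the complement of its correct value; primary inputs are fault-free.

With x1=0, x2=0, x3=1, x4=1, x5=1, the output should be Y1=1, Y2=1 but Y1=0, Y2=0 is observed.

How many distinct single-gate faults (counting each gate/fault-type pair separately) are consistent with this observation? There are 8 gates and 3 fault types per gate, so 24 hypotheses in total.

Fault-free: n0=1, n1=1, n2=1, n3=1, n4=1, n5=0, n6=1, n7=1 → Y1=1, Y2=1. Observed Y1=0, Y2=0.
  n0: stuck-at-0, inverted output ✓; others ✗
  n1: none of the 3 fault types match ✗
  n2: none of the 3 fault types match ✗
  n3: none of the 3 fault types match ✗
  n4: stuck-at-0, inverted output ✓; others ✗
  n5: stuck-at-1, inverted output ✓; others ✗
  n6: stuck-at-0, inverted output ✓; others ✗
  n7: none of the 3 fault types match ✗
Consistent faults: {n0 stuck-at-0, n0 inverted output, n4 stuck-at-0, n4 inverted output, n5 stuck-at-1, n5 inverted output, n6 stuck-at-0, n6 inverted output} — 8 in all.

8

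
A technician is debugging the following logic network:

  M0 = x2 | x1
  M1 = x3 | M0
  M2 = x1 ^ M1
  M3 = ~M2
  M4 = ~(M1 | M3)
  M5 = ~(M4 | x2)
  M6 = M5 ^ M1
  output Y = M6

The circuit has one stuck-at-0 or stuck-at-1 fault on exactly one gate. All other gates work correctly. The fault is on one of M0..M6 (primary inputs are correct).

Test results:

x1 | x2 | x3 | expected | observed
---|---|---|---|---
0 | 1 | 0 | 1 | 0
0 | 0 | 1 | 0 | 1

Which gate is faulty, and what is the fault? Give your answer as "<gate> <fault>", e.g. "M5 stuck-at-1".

M1 stuck-at-0

Fault-free values for test 1 (x1=0, x2=1, x3=0): M0=1, M1=1, M2=1, M3=0, M4=0, M5=0, M6=1, giving Y=1. Observed 0.
Test 1: faults giving observed 0 are {M0 stuck-at-0, M1 stuck-at-0, M5 stuck-at-1, M6 stuck-at-0}.
Test 2 (x1=0, x2=0, x3=1): fault-free M0=0, M1=1, M2=1, M3=0, M4=0, M5=1, M6=0 → 0; observed 1. Eliminates M0 stuck-at-0, M5 stuck-at-1, M6 stuck-at-0.
Only M1 stuck-at-0 is consistent with every test.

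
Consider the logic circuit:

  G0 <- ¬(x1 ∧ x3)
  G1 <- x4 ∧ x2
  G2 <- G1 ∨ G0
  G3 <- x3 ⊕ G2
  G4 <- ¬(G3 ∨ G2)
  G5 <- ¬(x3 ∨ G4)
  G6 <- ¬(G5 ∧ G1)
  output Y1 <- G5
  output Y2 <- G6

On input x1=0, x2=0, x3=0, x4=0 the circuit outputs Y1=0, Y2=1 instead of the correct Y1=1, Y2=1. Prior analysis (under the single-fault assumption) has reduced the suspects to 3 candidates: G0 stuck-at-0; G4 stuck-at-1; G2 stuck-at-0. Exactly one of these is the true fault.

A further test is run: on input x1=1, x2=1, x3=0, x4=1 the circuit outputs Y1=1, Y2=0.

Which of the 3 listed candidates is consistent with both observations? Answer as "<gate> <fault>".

G0 stuck-at-0

Evaluate each candidate on input x1=1, x2=1, x3=0, x4=1:
  G0 stuck-at-0: G0=0 [stuck-at-0], G1=1, G2=1, G3=1, G4=0, G5=1, G6=0 → Y1=1, Y2=0 — matches
  G4 stuck-at-1: G0=1, G1=1, G2=1, G3=1, G4=1 [stuck-at-1], G5=0, G6=1 → Y1=0, Y2=1 — eliminated
  G2 stuck-at-0: G0=1, G1=1, G2=0 [stuck-at-0], G3=0, G4=1, G5=0, G6=1 → Y1=0, Y2=1 — eliminated
Only G0 stuck-at-0 reproduces the observed Y1=1, Y2=0.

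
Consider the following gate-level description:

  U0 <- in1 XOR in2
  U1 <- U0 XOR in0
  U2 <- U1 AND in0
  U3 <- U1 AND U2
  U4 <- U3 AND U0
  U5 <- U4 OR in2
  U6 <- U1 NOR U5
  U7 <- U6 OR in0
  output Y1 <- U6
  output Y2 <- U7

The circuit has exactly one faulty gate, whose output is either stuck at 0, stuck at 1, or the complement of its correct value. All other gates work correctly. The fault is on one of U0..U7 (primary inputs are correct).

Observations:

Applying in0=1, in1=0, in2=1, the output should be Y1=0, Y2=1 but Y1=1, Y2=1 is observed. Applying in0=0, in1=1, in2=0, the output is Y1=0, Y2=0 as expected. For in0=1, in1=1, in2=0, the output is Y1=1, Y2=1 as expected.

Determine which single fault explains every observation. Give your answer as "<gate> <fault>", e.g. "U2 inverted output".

U5 stuck-at-0

Fault-free values for test 1 (in0=1, in1=0, in2=1): U0=1, U1=0, U2=0, U3=0, U4=0, U5=1, U6=0, U7=1, giving Y1=0, Y2=1. Observed Y1=1, Y2=1.
Test 1: faults giving observed Y1=1, Y2=1 are {U5 stuck-at-0, U5 inverted output, U6 stuck-at-1, U6 inverted output}.
Test 2 (in0=0, in1=1, in2=0): fault-free U0=1, U1=1, U2=0, U3=0, U4=0, U5=0, U6=0, U7=0 → Y1=0, Y2=0; observed Y1=0, Y2=0. Eliminates U6 stuck-at-1, U6 inverted output.
Test 3 (in0=1, in1=1, in2=0): fault-free U0=1, U1=0, U2=0, U3=0, U4=0, U5=0, U6=1, U7=1 → Y1=1, Y2=1; observed Y1=1, Y2=1. Eliminates U5 inverted output.
Only U5 stuck-at-0 is consistent with every test.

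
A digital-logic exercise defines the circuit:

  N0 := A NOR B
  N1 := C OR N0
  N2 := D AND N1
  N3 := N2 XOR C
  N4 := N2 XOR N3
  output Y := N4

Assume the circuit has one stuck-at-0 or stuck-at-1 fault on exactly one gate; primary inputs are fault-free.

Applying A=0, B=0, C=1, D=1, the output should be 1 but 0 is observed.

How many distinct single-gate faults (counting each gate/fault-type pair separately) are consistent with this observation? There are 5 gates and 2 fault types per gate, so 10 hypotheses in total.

2

Fault-free: N0=1, N1=1, N2=1, N3=0, N4=1 → 1. Observed 0.
  N0 stuck-at-0: output 1 ✗
  N0 stuck-at-1: output 1 ✗
  N1 stuck-at-0: output 1 ✗
  N1 stuck-at-1: output 1 ✗
  N2 stuck-at-0: output 1 ✗
  N2 stuck-at-1: output 1 ✗
  N3 stuck-at-0: output 1 ✗
  N3 stuck-at-1: output 0 ✓
  N4 stuck-at-0: output 0 ✓
  N4 stuck-at-1: output 1 ✗
Consistent faults: {N3 stuck-at-1, N4 stuck-at-0} — 2 in all.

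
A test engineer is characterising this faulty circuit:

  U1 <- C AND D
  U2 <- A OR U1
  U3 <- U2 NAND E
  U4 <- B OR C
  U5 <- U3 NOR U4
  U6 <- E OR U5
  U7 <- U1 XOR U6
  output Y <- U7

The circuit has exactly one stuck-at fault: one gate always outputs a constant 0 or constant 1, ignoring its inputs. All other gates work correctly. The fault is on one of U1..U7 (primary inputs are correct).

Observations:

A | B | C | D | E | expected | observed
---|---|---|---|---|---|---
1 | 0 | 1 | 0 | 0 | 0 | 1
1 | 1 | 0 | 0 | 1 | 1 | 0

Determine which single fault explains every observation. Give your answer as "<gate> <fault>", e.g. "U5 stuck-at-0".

U1 stuck-at-1

Fault-free values for test 1 (A=1, B=0, C=1, D=0, E=0): U1=0, U2=1, U3=1, U4=1, U5=0, U6=0, U7=0, giving Y=0. Observed 1.
Test 1: faults giving observed 1 are {U1 stuck-at-1, U5 stuck-at-1, U6 stuck-at-1, U7 stuck-at-1}.
Test 2 (A=1, B=1, C=0, D=0, E=1): fault-free U1=0, U2=1, U3=0, U4=1, U5=0, U6=1, U7=1 → 1; observed 0. Eliminates U5 stuck-at-1, U6 stuck-at-1, U7 stuck-at-1.
Only U1 stuck-at-1 is consistent with every test.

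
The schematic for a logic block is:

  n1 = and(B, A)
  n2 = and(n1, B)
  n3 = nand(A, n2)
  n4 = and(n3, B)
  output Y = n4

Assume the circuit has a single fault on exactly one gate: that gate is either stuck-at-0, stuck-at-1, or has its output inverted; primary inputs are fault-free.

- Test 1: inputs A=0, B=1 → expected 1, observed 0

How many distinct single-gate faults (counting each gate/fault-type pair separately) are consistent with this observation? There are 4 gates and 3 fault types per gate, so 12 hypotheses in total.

4

Fault-free: n1=0, n2=0, n3=1, n4=1 → 1. Observed 0.
  n1 stuck-at-0: output 1 ✗
  n1 stuck-at-1: output 1 ✗
  n1 inverted output: output 1 ✗
  n2 stuck-at-0: output 1 ✗
  n2 stuck-at-1: output 1 ✗
  n2 inverted output: output 1 ✗
  n3 stuck-at-0: output 0 ✓
  n3 stuck-at-1: output 1 ✗
  n3 inverted output: output 0 ✓
  n4 stuck-at-0: output 0 ✓
  n4 stuck-at-1: output 1 ✗
  n4 inverted output: output 0 ✓
Consistent faults: {n3 stuck-at-0, n3 inverted output, n4 stuck-at-0, n4 inverted output} — 4 in all.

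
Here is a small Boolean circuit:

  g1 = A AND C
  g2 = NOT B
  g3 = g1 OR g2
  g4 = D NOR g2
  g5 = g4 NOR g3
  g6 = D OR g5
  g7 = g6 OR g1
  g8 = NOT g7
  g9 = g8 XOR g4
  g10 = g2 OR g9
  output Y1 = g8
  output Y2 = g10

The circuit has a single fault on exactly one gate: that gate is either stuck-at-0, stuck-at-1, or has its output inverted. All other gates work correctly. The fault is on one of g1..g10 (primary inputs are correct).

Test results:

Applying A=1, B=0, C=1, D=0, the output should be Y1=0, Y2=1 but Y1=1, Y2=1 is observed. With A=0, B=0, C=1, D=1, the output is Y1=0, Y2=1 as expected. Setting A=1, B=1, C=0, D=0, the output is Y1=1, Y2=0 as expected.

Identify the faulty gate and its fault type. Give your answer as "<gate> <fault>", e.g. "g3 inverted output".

g1 stuck-at-0

Fault-free values for test 1 (A=1, B=0, C=1, D=0): g1=1, g2=1, g3=1, g4=0, g5=0, g6=0, g7=1, g8=0, g9=0, g10=1, giving Y1=0, Y2=1. Observed Y1=1, Y2=1.
Test 1: faults giving observed Y1=1, Y2=1 are {g1 stuck-at-0, g1 inverted output, g7 stuck-at-0, g7 inverted output, g8 stuck-at-1, g8 inverted output}.
Test 2 (A=0, B=0, C=1, D=1): fault-free g1=0, g2=1, g3=1, g4=0, g5=0, g6=1, g7=1, g8=0, g9=0, g10=1 → Y1=0, Y2=1; observed Y1=0, Y2=1. Eliminates g7 stuck-at-0, g7 inverted output, g8 stuck-at-1, g8 inverted output.
Test 3 (A=1, B=1, C=0, D=0): fault-free g1=0, g2=0, g3=0, g4=1, g5=0, g6=0, g7=0, g8=1, g9=0, g10=0 → Y1=1, Y2=0; observed Y1=1, Y2=0. Eliminates g1 inverted output.
Only g1 stuck-at-0 is consistent with every test.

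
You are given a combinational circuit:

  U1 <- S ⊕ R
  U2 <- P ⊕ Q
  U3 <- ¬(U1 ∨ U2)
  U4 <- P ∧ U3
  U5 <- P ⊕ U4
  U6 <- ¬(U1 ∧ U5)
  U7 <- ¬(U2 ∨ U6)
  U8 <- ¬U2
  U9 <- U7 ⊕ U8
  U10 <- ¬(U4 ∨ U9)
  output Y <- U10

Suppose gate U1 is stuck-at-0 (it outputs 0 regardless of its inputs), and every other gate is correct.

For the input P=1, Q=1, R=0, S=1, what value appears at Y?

Propagate with U1 forced: U1=0 [stuck-at-0], U2=0, U3=1, U4=1, U5=0, U6=1, U7=0, U8=1, U9=1, U10=0.
So Y = 0. (Without the fault it would be 1.)

0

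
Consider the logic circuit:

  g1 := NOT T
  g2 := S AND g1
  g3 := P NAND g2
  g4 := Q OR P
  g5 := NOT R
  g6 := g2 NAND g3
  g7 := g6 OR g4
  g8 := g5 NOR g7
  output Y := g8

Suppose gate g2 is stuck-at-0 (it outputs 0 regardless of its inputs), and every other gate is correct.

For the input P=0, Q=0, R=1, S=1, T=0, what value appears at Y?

0

Propagate with g2 forced: g1=1, g2=0 [stuck-at-0], g3=1, g4=0, g5=0, g6=1, g7=1, g8=0.
So Y = 0. (Without the fault it would be 1.)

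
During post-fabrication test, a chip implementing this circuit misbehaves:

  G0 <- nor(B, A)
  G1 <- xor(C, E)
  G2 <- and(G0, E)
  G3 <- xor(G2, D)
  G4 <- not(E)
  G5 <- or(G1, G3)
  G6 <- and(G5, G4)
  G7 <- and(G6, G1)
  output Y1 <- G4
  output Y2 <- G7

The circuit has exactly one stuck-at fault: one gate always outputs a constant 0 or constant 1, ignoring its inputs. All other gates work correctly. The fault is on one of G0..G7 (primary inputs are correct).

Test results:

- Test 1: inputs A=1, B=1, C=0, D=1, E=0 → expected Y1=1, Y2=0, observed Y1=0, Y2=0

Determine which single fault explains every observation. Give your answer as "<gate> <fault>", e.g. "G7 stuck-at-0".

Fault-free values for test 1 (A=1, B=1, C=0, D=1, E=0): G0=0, G1=0, G2=0, G3=1, G4=1, G5=1, G6=1, G7=0, giving Y1=1, Y2=0. Observed Y1=0, Y2=0.
Test 1: faults giving observed Y1=0, Y2=0 are {G4 stuck-at-0}.
Only G4 stuck-at-0 is consistent with every test.

G4 stuck-at-0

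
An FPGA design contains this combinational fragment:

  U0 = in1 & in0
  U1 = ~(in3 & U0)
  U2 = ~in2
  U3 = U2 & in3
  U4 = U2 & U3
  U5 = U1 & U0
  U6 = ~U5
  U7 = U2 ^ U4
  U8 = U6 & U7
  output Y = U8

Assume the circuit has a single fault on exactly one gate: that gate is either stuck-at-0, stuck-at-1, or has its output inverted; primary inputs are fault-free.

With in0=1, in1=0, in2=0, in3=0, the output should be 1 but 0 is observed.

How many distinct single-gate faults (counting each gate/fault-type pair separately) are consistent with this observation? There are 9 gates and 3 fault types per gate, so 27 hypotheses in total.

16

Fault-free: U0=0, U1=1, U2=1, U3=0, U4=0, U5=0, U6=1, U7=1, U8=1 → 1. Observed 0.
  U0: stuck-at-1, inverted output ✓; others ✗
  U1: none of the 3 fault types match ✗
  U2: stuck-at-0, inverted output ✓; others ✗
  U3: stuck-at-1, inverted output ✓; others ✗
  U4: stuck-at-1, inverted output ✓; others ✗
  U5: stuck-at-1, inverted output ✓; others ✗
  U6: stuck-at-0, inverted output ✓; others ✗
  U7: stuck-at-0, inverted output ✓; others ✗
  U8: stuck-at-0, inverted output ✓; others ✗
Consistent faults: {U0 stuck-at-1, U0 inverted output, U2 stuck-at-0, U2 inverted output, U3 stuck-at-1, U3 inverted output, U4 stuck-at-1, U4 inverted output, U5 stuck-at-1, U5 inverted output, U6 stuck-at-0, U6 inverted output, U7 stuck-at-0, U7 inverted output, U8 stuck-at-0, U8 inverted output} — 16 in all.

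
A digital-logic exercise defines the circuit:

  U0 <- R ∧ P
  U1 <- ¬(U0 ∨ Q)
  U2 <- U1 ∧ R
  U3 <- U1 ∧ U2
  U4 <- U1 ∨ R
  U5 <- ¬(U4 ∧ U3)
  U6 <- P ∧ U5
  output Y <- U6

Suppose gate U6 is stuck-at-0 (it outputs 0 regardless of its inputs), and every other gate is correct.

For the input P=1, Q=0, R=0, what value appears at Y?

Propagate with U6 forced: U0=0, U1=1, U2=0, U3=0, U4=1, U5=1, U6=0 [stuck-at-0].
So Y = 0. (Without the fault it would be 1.)

0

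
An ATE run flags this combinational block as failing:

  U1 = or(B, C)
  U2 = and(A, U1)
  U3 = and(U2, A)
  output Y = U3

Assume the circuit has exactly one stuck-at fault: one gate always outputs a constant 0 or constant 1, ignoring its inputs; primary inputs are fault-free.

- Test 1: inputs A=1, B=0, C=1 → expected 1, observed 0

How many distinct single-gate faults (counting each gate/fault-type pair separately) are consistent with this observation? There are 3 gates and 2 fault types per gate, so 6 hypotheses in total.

3

Fault-free: U1=1, U2=1, U3=1 → 1. Observed 0.
  U1 stuck-at-0: output 0 ✓
  U1 stuck-at-1: output 1 ✗
  U2 stuck-at-0: output 0 ✓
  U2 stuck-at-1: output 1 ✗
  U3 stuck-at-0: output 0 ✓
  U3 stuck-at-1: output 1 ✗
Consistent faults: {U1 stuck-at-0, U2 stuck-at-0, U3 stuck-at-0} — 3 in all.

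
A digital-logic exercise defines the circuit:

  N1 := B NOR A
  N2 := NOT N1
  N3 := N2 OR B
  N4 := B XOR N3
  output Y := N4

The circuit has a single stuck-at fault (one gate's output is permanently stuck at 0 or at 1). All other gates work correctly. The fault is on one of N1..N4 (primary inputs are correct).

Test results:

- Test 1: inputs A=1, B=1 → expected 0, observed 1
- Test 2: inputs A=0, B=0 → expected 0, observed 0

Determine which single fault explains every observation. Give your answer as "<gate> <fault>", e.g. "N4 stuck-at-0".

N3 stuck-at-0

Fault-free values for test 1 (A=1, B=1): N1=0, N2=1, N3=1, N4=0, giving Y=0. Observed 1.
Test 1: faults giving observed 1 are {N3 stuck-at-0, N4 stuck-at-1}.
Test 2 (A=0, B=0): fault-free N1=1, N2=0, N3=0, N4=0 → 0; observed 0. Eliminates N4 stuck-at-1.
Only N3 stuck-at-0 is consistent with every test.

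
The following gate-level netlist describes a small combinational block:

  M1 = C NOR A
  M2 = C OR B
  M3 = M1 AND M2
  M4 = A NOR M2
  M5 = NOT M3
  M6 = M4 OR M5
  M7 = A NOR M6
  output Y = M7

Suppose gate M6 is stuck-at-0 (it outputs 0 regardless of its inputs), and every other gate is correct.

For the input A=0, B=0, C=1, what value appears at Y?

1

Propagate with M6 forced: M1=0, M2=1, M3=0, M4=0, M5=1, M6=0 [stuck-at-0], M7=1.
So Y = 1. (Without the fault it would be 0.)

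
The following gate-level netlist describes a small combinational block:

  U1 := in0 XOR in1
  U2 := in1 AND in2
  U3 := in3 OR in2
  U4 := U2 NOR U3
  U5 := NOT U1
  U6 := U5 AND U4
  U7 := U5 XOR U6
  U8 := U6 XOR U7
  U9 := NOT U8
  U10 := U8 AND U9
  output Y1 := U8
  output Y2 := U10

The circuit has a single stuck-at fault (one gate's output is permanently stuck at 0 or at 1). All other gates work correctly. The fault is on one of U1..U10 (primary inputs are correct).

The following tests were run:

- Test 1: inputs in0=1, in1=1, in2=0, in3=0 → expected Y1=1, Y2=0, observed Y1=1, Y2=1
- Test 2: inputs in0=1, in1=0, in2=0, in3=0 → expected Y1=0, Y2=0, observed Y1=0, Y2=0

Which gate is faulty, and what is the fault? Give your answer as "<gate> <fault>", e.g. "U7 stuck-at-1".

Fault-free values for test 1 (in0=1, in1=1, in2=0, in3=0): U1=0, U2=0, U3=0, U4=1, U5=1, U6=1, U7=0, U8=1, U9=0, U10=0, giving Y1=1, Y2=0. Observed Y1=1, Y2=1.
Test 1: faults giving observed Y1=1, Y2=1 are {U9 stuck-at-1, U10 stuck-at-1}.
Test 2 (in0=1, in1=0, in2=0, in3=0): fault-free U1=1, U2=0, U3=0, U4=1, U5=0, U6=0, U7=0, U8=0, U9=1, U10=0 → Y1=0, Y2=0; observed Y1=0, Y2=0. Eliminates U10 stuck-at-1.
Only U9 stuck-at-1 is consistent with every test.

U9 stuck-at-1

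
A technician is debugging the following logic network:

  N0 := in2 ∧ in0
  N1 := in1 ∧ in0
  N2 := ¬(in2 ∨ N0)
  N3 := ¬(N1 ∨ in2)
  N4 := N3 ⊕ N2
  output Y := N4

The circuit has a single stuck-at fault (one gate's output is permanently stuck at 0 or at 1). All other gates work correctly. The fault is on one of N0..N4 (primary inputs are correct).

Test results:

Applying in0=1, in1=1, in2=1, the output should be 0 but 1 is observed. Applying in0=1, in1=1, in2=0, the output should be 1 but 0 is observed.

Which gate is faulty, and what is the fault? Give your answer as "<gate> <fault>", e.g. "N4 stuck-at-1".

N3 stuck-at-1

Fault-free values for test 1 (in0=1, in1=1, in2=1): N0=1, N1=1, N2=0, N3=0, N4=0, giving Y=0. Observed 1.
Test 1: faults giving observed 1 are {N2 stuck-at-1, N3 stuck-at-1, N4 stuck-at-1}.
Test 2 (in0=1, in1=1, in2=0): fault-free N0=0, N1=1, N2=1, N3=0, N4=1 → 1; observed 0. Eliminates N2 stuck-at-1, N4 stuck-at-1.
Only N3 stuck-at-1 is consistent with every test.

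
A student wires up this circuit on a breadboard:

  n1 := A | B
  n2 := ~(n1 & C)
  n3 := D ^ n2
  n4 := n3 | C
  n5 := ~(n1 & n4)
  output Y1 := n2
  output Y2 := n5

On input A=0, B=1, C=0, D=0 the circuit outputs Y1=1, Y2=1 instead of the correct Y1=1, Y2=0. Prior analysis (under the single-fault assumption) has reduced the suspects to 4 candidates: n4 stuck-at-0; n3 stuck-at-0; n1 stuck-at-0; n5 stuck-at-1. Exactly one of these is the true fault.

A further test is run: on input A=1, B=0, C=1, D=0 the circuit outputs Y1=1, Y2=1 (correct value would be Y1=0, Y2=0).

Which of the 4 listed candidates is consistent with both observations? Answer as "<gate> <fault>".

Evaluate each candidate on input A=1, B=0, C=1, D=0:
  n4 stuck-at-0: n1=1, n2=0, n3=0, n4=0 [stuck-at-0], n5=1 → Y1=0, Y2=1 — eliminated
  n3 stuck-at-0: n1=1, n2=0, n3=0 [stuck-at-0], n4=1, n5=0 → Y1=0, Y2=0 — eliminated
  n1 stuck-at-0: n1=0 [stuck-at-0], n2=1, n3=1, n4=1, n5=1 → Y1=1, Y2=1 — matches
  n5 stuck-at-1: n1=1, n2=0, n3=0, n4=1, n5=1 [stuck-at-1] → Y1=0, Y2=1 — eliminated
Only n1 stuck-at-0 reproduces the observed Y1=1, Y2=1.

n1 stuck-at-0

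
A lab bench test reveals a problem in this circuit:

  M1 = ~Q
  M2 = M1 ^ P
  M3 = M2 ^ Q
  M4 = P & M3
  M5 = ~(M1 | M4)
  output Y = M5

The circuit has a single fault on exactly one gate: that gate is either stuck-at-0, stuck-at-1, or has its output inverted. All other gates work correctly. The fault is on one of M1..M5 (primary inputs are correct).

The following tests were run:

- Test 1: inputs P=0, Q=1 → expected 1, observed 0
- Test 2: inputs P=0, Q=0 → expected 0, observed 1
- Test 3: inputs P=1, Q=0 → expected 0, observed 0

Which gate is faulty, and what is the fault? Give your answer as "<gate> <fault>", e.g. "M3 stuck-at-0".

Fault-free values for test 1 (P=0, Q=1): M1=0, M2=0, M3=1, M4=0, M5=1, giving Y=1. Observed 0.
Test 1: faults giving observed 0 are {M1 stuck-at-1, M1 inverted output, M4 stuck-at-1, M4 inverted output, M5 stuck-at-0, M5 inverted output}.
Test 2 (P=0, Q=0): fault-free M1=1, M2=1, M3=1, M4=0, M5=0 → 0; observed 1. Eliminates M1 stuck-at-1, M4 stuck-at-1, M4 inverted output, M5 stuck-at-0.
Test 3 (P=1, Q=0): fault-free M1=1, M2=0, M3=0, M4=0, M5=0 → 0; observed 0. Eliminates M5 inverted output.
Only M1 inverted output is consistent with every test.

M1 inverted output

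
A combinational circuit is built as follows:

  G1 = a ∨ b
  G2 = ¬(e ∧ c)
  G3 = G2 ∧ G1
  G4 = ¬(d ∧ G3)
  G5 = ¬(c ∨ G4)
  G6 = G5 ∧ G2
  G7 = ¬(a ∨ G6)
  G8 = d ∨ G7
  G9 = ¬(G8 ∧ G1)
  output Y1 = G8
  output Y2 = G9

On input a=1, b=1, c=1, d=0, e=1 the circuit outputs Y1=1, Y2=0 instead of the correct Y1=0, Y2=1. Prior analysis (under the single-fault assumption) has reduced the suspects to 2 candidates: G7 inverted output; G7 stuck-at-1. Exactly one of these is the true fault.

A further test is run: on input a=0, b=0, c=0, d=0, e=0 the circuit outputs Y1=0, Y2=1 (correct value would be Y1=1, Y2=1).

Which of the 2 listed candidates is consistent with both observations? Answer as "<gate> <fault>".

Evaluate each candidate on input a=0, b=0, c=0, d=0, e=0:
  G7 inverted output: G1=0, G2=1, G3=0, G4=1, G5=0, G6=0, G7=0 [inverted output], G8=0, G9=1 → Y1=0, Y2=1 — matches
  G7 stuck-at-1: G1=0, G2=1, G3=0, G4=1, G5=0, G6=0, G7=1 [stuck-at-1], G8=1, G9=1 → Y1=1, Y2=1 — eliminated
Only G7 inverted output reproduces the observed Y1=0, Y2=1.

G7 inverted output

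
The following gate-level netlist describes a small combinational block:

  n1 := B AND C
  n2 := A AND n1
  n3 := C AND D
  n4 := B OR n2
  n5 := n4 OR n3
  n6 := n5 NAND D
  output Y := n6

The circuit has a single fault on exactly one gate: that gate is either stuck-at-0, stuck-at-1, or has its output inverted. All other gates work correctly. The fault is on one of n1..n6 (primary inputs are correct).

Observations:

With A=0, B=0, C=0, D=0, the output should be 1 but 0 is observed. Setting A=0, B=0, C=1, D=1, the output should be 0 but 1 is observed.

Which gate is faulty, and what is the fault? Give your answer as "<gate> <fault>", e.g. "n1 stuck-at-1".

n6 inverted output

Fault-free values for test 1 (A=0, B=0, C=0, D=0): n1=0, n2=0, n3=0, n4=0, n5=0, n6=1, giving Y=1. Observed 0.
Test 1: faults giving observed 0 are {n6 stuck-at-0, n6 inverted output}.
Test 2 (A=0, B=0, C=1, D=1): fault-free n1=0, n2=0, n3=1, n4=0, n5=1, n6=0 → 0; observed 1. Eliminates n6 stuck-at-0.
Only n6 inverted output is consistent with every test.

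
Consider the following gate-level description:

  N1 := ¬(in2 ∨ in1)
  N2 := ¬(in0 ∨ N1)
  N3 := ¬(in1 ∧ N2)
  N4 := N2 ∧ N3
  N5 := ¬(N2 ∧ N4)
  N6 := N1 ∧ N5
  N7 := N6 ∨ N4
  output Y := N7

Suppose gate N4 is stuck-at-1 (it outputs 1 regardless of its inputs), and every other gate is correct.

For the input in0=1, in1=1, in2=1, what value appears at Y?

Propagate with N4 forced: N1=0, N2=0, N3=1, N4=1 [stuck-at-1], N5=1, N6=0, N7=1.
So Y = 1. (Without the fault it would be 0.)

1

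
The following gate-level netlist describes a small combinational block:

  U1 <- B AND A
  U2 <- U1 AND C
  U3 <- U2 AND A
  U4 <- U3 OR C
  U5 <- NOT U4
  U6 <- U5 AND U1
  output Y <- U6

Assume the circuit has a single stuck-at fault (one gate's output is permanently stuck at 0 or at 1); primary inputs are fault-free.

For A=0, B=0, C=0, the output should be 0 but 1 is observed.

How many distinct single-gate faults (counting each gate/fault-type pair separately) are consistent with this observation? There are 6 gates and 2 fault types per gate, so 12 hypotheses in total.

Fault-free: U1=0, U2=0, U3=0, U4=0, U5=1, U6=0 → 0. Observed 1.
  U1 stuck-at-0: output 0 ✗
  U1 stuck-at-1: output 1 ✓
  U2 stuck-at-0: output 0 ✗
  U2 stuck-at-1: output 0 ✗
  U3 stuck-at-0: output 0 ✗
  U3 stuck-at-1: output 0 ✗
  U4 stuck-at-0: output 0 ✗
  U4 stuck-at-1: output 0 ✗
  U5 stuck-at-0: output 0 ✗
  U5 stuck-at-1: output 0 ✗
  U6 stuck-at-0: output 0 ✗
  U6 stuck-at-1: output 1 ✓
Consistent faults: {U1 stuck-at-1, U6 stuck-at-1} — 2 in all.

2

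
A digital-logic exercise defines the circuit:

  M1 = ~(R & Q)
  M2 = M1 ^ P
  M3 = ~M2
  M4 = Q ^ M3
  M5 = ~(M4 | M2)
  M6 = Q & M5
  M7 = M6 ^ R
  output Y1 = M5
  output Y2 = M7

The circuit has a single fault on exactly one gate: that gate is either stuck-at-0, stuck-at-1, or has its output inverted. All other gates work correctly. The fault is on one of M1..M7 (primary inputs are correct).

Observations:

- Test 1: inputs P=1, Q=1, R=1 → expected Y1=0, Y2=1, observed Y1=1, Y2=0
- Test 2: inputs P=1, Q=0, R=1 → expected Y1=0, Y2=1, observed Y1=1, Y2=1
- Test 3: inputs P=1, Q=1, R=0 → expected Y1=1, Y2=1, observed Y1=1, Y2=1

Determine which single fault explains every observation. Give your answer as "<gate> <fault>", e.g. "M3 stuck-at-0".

Fault-free values for test 1 (P=1, Q=1, R=1): M1=0, M2=1, M3=0, M4=1, M5=0, M6=0, M7=1, giving Y1=0, Y2=1. Observed Y1=1, Y2=0.
Test 1: faults giving observed Y1=1, Y2=0 are {M1 stuck-at-1, M1 inverted output, M2 stuck-at-0, M2 inverted output, M5 stuck-at-1, M5 inverted output}.
Test 2 (P=1, Q=0, R=1): fault-free M1=1, M2=0, M3=1, M4=1, M5=0, M6=0, M7=1 → Y1=0, Y2=1; observed Y1=1, Y2=1. Eliminates M1 stuck-at-1, M1 inverted output, M2 stuck-at-0, M2 inverted output.
Test 3 (P=1, Q=1, R=0): fault-free M1=1, M2=0, M3=1, M4=0, M5=1, M6=1, M7=1 → Y1=1, Y2=1; observed Y1=1, Y2=1. Eliminates M5 inverted output.
Only M5 stuck-at-1 is consistent with every test.

M5 stuck-at-1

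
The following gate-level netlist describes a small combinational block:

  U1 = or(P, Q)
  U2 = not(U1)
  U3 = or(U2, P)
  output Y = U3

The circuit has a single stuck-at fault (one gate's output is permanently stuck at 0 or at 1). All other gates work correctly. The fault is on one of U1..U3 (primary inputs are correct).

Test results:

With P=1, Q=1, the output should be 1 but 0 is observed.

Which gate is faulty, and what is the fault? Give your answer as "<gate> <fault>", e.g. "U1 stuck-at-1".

U3 stuck-at-0

Fault-free values for test 1 (P=1, Q=1): U1=1, U2=0, U3=1, giving Y=1. Observed 0.
Test 1: faults giving observed 0 are {U3 stuck-at-0}.
Only U3 stuck-at-0 is consistent with every test.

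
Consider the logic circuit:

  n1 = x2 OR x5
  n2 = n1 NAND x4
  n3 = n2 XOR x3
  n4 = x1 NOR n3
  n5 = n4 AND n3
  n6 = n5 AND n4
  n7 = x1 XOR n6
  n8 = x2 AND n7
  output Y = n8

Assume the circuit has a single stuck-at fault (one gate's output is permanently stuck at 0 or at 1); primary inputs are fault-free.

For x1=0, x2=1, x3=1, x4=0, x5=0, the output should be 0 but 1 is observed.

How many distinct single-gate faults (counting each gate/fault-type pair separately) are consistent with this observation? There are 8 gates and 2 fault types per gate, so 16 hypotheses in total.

4

Fault-free: n1=1, n2=1, n3=0, n4=1, n5=0, n6=0, n7=0, n8=0 → 0. Observed 1.
  n1: none of the 2 fault types match ✗
  n2: none of the 2 fault types match ✗
  n3: none of the 2 fault types match ✗
  n4: none of the 2 fault types match ✗
  n5: stuck-at-1 ✓; others ✗
  n6: stuck-at-1 ✓; others ✗
  n7: stuck-at-1 ✓; others ✗
  n8: stuck-at-1 ✓; others ✗
Consistent faults: {n5 stuck-at-1, n6 stuck-at-1, n7 stuck-at-1, n8 stuck-at-1} — 4 in all.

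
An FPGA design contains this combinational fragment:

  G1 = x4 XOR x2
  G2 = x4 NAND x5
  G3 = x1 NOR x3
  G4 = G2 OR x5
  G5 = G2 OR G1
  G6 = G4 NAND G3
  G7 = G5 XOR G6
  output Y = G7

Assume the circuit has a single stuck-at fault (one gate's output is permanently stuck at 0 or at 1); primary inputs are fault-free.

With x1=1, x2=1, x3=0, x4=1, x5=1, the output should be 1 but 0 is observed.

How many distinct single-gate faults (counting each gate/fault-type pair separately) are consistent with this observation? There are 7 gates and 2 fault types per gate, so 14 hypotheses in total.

6

Fault-free: G1=0, G2=0, G3=0, G4=1, G5=0, G6=1, G7=1 → 1. Observed 0.
  G1 stuck-at-0: output 1 ✗
  G1 stuck-at-1: output 0 ✓
  G2 stuck-at-0: output 1 ✗
  G2 stuck-at-1: output 0 ✓
  G3 stuck-at-0: output 1 ✗
  G3 stuck-at-1: output 0 ✓
  G4 stuck-at-0: output 1 ✗
  G4 stuck-at-1: output 1 ✗
  G5 stuck-at-0: output 1 ✗
  G5 stuck-at-1: output 0 ✓
  G6 stuck-at-0: output 0 ✓
  G6 stuck-at-1: output 1 ✗
  G7 stuck-at-0: output 0 ✓
  G7 stuck-at-1: output 1 ✗
Consistent faults: {G1 stuck-at-1, G2 stuck-at-1, G3 stuck-at-1, G5 stuck-at-1, G6 stuck-at-0, G7 stuck-at-0} — 6 in all.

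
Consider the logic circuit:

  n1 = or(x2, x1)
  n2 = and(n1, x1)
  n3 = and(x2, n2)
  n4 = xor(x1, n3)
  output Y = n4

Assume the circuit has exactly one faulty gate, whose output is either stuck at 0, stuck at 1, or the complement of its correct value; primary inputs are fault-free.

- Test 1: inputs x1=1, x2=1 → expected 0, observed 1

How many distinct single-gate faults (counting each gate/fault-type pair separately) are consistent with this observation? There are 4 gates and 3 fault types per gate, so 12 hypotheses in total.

8

Fault-free: n1=1, n2=1, n3=1, n4=0 → 0. Observed 1.
  n1 stuck-at-0: output 1 ✓
  n1 stuck-at-1: output 0 ✗
  n1 inverted output: output 1 ✓
  n2 stuck-at-0: output 1 ✓
  n2 stuck-at-1: output 0 ✗
  n2 inverted output: output 1 ✓
  n3 stuck-at-0: output 1 ✓
  n3 stuck-at-1: output 0 ✗
  n3 inverted output: output 1 ✓
  n4 stuck-at-0: output 0 ✗
  n4 stuck-at-1: output 1 ✓
  n4 inverted output: output 1 ✓
Consistent faults: {n1 stuck-at-0, n1 inverted output, n2 stuck-at-0, n2 inverted output, n3 stuck-at-0, n3 inverted output, n4 stuck-at-1, n4 inverted output} — 8 in all.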